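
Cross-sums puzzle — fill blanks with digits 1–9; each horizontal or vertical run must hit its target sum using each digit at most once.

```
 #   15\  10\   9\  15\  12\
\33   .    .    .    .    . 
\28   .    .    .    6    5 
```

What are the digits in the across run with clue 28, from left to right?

9 7 1 6 5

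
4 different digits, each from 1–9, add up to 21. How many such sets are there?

4 distinct digits from 1–9 sum between 10 and 30.

11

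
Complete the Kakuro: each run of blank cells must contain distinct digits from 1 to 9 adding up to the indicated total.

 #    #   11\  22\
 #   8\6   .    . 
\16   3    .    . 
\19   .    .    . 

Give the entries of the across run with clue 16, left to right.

R1C3 = 5: only digit in both the 6-across and 22-down candidate sets.
R3C1 = 8 − 3 = 5 completes the 8 down.
Given what's placed, R3C3 must be 8 to fit the 19 across and 22 down.
R1C2 = 6 − 5 = 1 completes the 6 across.
R2C3 = 22 − 13 = 9 completes the 22 down.
R3C2 = 19 − 13 = 6 completes the 19 across.
R2C2 = 16 − 12 = 4 completes the 16 across.

3 4 9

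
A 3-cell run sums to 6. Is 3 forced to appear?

Yes

The only way to make 6 from 3 distinct digits is {1,2,3}, which contains 3.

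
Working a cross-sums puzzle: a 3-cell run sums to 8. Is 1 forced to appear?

Yes

Every partition of 8 into 3 distinct digits includes 1: {1,2,5}, {1,3,4}.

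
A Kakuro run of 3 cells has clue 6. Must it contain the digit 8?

The only way to make 6 from 3 distinct digits is {1,2,3}, which does not contain 8.

No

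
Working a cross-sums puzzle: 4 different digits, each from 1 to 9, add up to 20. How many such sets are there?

12

4 distinct digits from 1–9 sum between 10 and 30.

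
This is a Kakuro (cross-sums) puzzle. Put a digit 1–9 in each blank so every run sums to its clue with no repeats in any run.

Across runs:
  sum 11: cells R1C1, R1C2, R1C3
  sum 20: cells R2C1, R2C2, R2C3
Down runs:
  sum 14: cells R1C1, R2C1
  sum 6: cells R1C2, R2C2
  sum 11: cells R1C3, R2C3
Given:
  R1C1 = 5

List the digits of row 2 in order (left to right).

9 4 7

R2C1 = 14 − 5 = 9 completes the 14 down.
Nothing is forced directly, so branch on R2C2, whose candidates are 4 or 5. If R2C2 = 5: then R1C2 would have to be in {2,4} for the 11 across but in {1} for the 6 down — contradiction. So R2C2 = 4.
R1C2 = 6 − 4 = 2 completes the 6 down.
R1C3 = 11 − 7 = 4 completes the 11 across.
R2C3 = 20 − 13 = 7 completes the 20 across.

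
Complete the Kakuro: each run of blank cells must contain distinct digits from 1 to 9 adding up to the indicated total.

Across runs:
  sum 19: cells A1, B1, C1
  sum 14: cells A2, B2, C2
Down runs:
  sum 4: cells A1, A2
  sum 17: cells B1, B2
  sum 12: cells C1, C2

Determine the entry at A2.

4 in 2 cells must be {1,3}; 17 in 2 cells must be {8,9}.
The 19 across and the 4 down share only 3, so A1 = 3.
Given what's placed, B1 must be 9 to fit the 19 across and 17 down.
C1 = 19 − 12 = 7 completes the 19 across.
A2 = 4 − 3 = 1 completes the 4 down.
B2 = 17 − 9 = 8 completes the 17 down.
C2 = 14 − 9 = 5 completes the 14 across.

1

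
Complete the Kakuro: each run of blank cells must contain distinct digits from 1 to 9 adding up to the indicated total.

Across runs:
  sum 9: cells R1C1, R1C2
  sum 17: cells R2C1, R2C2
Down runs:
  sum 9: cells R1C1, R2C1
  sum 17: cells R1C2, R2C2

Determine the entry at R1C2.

8

17 in 2 cells must be {8,9}.
The 9 across and the 17 down share only 8, so R1C2 = 8.
The 17 across and the 9 down share only 8, so R2C1 = 8.
R2C2 = 17 − 8 = 9 completes the 17 across.
R1C1 = 9 − 8 = 1 completes the 9 across.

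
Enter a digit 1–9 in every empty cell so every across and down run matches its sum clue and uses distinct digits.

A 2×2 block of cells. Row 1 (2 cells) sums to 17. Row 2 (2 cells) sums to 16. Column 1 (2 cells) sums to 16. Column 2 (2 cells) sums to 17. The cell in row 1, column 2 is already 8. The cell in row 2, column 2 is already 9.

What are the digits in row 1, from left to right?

9 8

17 in 2 cells must be {8,9}; 16 in 2 cells must be {7,9}.
(1,1) = 17 − 8 = 9 completes the 17 across.
(2,1) = 16 − 9 = 7 completes the 16 across.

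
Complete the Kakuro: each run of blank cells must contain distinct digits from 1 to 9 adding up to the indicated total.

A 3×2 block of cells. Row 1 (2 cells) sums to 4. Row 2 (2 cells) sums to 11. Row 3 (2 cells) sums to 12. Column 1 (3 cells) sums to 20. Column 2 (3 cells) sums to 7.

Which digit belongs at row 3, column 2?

4 in 2 cells must be {1,3}; 7 in 3 cells must be {1,2,4}.
The 4 across and the 20 down share only 3, so (1,1) = 3.
(1,2) = 4 − 3 = 1 completes the 4 across.
Given what's placed, (3,2) must be 4 to fit the 12 across and 7 down.
(2,2) = 7 − 5 = 2 completes the 7 down.
(3,1) = 12 − 4 = 8 completes the 12 across.
(2,1) = 11 − 2 = 9 completes the 11 across.

4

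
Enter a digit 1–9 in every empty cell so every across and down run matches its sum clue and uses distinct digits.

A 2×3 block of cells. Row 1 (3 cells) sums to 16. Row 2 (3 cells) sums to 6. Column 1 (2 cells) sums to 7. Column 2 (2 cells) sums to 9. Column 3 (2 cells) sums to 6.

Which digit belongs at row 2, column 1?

3

6 in 3 cells must be {1,2,3}.
Nothing is forced directly, so branch on (2,1), whose candidates are 1 or 2 or 3. If (2,1) = 1: that forces (1,1) = 6, (2,3) = 2, after which (1,3) would have to be in {1,2,3,7,8,9} for the 16 across but in {4} for the 6 down — contradiction. If (2,1) = 2: that forces (1,1) = 5, (2,3) = 1, after which (1,3) would have to be in {2,3,4,7,8,9} for the 16 across but in {5} for the 6 down — contradiction. So (2,1) = 3.
(1,1) = 7 − 3 = 4 completes the 7 down.
Given what's placed, (1,3) must be 5 to fit the 16 across and 6 down.
(2,3) = 6 − 5 = 1 completes the 6 down.
(1,2) = 16 − 9 = 7 completes the 16 across.
(2,2) = 6 − 4 = 2 completes the 6 across.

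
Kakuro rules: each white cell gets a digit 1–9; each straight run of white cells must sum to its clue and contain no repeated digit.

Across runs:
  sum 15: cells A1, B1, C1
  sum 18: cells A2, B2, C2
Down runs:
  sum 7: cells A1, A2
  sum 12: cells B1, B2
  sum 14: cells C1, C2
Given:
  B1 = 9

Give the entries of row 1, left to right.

1 9 5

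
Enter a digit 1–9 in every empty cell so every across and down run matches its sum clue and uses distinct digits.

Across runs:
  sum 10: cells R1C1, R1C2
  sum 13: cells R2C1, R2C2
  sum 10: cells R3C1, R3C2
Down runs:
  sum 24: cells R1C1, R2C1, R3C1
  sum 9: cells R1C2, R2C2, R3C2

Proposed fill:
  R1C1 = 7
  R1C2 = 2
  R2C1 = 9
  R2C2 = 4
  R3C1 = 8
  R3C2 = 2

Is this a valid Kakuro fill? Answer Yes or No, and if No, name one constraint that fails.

No — the down run R1C2–R3C2 sums to 8, not 9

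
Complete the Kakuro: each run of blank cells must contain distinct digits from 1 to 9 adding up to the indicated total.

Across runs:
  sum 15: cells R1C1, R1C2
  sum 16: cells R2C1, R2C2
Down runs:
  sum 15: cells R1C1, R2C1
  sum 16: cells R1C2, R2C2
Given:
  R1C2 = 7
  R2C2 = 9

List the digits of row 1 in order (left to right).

8 7

16 in 2 cells must be {7,9}.
R1C1 = 15 − 7 = 8 completes the 15 across.
R2C1 = 16 − 9 = 7 completes the 16 across.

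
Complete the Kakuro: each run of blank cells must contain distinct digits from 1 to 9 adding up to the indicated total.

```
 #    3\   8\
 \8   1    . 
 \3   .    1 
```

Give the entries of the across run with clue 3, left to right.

3 in 2 cells must be {1,2}.
R1C2 = 8 − 1 = 7 completes the 8 across.
R2C1 = 3 − 1 = 2 completes the 3 across.

2, 1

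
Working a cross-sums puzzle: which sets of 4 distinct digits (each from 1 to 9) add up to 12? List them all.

{1,2,3,6}; {1,2,4,5}

4 distinct digits from 1–9 sum between 10 and 30.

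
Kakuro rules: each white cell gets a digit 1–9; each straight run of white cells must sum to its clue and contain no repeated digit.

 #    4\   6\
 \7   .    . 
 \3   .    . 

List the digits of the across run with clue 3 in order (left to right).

3 in 2 cells must be {1,2}; 4 in 2 cells must be {1,3}.
The 3 across and the 4 down share only 1, so R2C1 = 1.
R2C2 = 3 − 1 = 2 completes the 3 across.
R1C1 = 4 − 1 = 3 completes the 4 down.
R1C2 = 7 − 3 = 4 completes the 7 across.

1, 2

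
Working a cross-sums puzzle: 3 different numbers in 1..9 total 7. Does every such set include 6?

No

The only way to make 7 from 3 distinct digits is {1,2,4}, which does not contain 6.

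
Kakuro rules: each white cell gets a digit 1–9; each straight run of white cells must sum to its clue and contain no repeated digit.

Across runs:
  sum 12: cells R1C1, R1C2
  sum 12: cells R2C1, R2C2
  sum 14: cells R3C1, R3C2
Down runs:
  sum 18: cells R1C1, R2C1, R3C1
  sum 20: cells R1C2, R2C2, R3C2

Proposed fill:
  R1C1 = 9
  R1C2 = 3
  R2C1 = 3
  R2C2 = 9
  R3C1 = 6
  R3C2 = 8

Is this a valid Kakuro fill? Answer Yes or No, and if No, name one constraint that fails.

Yes

Across: 9+3=12; 3+9=12; 6+8=14. Down: 9+3+6=18; 3+9+8=20. No digit repeats within any run.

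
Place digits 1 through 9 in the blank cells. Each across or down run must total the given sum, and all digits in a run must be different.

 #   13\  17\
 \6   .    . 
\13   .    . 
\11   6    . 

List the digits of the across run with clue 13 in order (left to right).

5 8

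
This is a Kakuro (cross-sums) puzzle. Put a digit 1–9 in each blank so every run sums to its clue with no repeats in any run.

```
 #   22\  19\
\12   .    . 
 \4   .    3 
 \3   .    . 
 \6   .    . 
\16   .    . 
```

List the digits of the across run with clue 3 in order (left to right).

2, 1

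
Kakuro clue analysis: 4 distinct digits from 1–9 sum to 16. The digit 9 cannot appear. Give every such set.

{1,2,5,8}; {1,2,6,7}; {1,3,4,8}; {1,3,5,7}; {1,4,5,6}; {2,3,4,7}; {2,3,5,6}

4 distinct digits from 1–9 sum between 10 and 30.
Dropping sets that contain 9.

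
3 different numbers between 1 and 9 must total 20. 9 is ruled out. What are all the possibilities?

3 distinct digits from 1–9 sum between 6 and 24.
Dropping sets that contain 9.
Only one set works: {5,7,8}.

{5,7,8}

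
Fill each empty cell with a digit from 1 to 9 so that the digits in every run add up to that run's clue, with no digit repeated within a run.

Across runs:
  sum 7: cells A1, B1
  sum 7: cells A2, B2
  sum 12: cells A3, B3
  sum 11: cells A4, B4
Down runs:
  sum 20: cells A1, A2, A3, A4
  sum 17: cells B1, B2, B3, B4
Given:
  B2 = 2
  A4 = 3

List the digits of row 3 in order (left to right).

A2 = 7 − 2 = 5 completes the 7 across.
B4 = 11 − 3 = 8 completes the 11 across.
Given what's placed, A1 must be 4 to fit the 7 across and 20 down.
B1 = 7 − 4 = 3 completes the 7 across.
A3 = 20 − 12 = 8 completes the 20 down.
B3 = 12 − 8 = 4 completes the 12 across.

8 4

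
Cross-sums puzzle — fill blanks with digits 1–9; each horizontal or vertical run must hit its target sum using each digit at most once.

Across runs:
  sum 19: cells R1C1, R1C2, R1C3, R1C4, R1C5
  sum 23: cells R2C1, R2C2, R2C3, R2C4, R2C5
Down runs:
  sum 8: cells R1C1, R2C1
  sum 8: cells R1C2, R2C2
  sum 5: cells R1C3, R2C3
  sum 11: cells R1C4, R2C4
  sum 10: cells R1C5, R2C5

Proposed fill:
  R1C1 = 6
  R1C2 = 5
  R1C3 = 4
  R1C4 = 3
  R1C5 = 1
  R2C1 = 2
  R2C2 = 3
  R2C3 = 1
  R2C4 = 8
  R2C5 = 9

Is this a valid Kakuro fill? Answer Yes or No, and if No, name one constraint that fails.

Yes

Across: 6+5+4+3+1=19; 2+3+1+8+9=23. Down: 6+2=8; 5+3=8; 4+1=5; 3+8=11; 1+9=10. No digit repeats within any run.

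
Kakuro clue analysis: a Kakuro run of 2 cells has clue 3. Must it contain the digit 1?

The only way to make 3 from 2 distinct digits is {1,2}, which contains 1.

Yes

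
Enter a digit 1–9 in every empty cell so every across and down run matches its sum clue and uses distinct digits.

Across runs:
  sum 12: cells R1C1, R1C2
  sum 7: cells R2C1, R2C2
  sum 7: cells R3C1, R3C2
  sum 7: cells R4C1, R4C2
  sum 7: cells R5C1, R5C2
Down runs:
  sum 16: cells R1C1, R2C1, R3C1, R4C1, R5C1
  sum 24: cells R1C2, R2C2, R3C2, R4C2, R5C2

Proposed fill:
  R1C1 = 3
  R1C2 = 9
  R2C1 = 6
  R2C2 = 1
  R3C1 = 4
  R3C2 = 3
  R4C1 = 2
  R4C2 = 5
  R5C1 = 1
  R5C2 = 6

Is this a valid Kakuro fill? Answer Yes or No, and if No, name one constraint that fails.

Across: 3+9=12; 6+1=7; 4+3=7; 2+5=7; 1+6=7. Down: 3+6+4+2+1=16; 9+1+3+5+6=24. No digit repeats within any run.

Yes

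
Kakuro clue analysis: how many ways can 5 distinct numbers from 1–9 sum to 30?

5 distinct digits from 1–9 sum between 15 and 35.
Enumerating: {1,5,7,8,9}, {2,4,7,8,9}, {2,5,6,8,9}, {3,4,6,8,9}, {3,5,6,7,9}, {4,5,6,7,8}.

6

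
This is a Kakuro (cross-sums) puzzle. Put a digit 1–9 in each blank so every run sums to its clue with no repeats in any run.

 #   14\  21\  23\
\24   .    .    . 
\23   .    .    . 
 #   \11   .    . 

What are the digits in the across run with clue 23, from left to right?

6 9 8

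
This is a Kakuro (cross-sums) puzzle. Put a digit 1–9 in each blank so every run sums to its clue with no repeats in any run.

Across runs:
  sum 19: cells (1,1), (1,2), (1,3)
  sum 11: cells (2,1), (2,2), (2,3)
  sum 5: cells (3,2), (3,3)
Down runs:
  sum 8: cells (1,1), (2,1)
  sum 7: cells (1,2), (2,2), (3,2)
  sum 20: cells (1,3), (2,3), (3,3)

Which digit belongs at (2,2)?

1

7 in 3 cells must be {1,2,4}.
Nothing is forced directly, so branch on (1,2), whose candidates are 2 or 4. If (1,2) = 2: then (1,1) would have to be in {8,9} for the 19 across but in {1,2,3,5,6,7} for the 8 down — contradiction. So (1,2) = 4.
Nothing is forced directly, so branch on (2,2), whose candidates are 1 or 2. If (2,2) = 2: that forces (3,2) = 1, (3,3) = 4, after which (2,3) would have to be in {1,3,4,5,6,8} for the 11 across but in {7,9} for the 20 down — contradiction. So (2,2) = 1.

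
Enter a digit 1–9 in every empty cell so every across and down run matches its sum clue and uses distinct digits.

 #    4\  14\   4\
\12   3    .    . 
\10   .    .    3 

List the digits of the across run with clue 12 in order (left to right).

4 in 2 cells must be {1,3}.
R1C3 = 4 − 3 = 1 completes the 4 down.
R2C1 = 4 − 3 = 1 completes the 4 down.
R2C2 = 10 − 4 = 6 completes the 10 across.
R1C2 = 12 − 4 = 8 completes the 12 across.

3 8 1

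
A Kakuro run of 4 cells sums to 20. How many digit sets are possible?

4 distinct digits from 1–9 sum between 10 and 30.

12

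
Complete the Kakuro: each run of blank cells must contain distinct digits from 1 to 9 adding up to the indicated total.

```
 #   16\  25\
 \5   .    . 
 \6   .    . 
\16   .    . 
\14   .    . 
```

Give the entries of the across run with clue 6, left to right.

1 5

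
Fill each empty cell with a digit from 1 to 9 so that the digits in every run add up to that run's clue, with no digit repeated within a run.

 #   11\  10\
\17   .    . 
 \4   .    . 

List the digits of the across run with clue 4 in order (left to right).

3, 1

17 in 2 cells must be {8,9}; 4 in 2 cells must be {1,3}.
The 4 across and the 11 down share only 3, so R2C1 = 3.
R2C2 = 4 − 3 = 1 completes the 4 across.
R1C1 = 11 − 3 = 8 completes the 11 down.
R1C2 = 17 − 8 = 9 completes the 17 across.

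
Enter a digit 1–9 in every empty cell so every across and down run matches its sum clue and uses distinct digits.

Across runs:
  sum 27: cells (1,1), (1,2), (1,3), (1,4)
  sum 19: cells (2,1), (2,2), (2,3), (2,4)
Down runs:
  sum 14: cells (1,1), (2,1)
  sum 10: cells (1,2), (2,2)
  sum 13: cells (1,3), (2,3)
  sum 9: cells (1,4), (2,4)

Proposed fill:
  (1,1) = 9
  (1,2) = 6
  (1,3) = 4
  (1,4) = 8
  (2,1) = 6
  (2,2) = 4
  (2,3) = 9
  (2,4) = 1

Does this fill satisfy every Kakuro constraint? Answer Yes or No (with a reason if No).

No — the across run (2,1)–(2,4) sums to 20, not 19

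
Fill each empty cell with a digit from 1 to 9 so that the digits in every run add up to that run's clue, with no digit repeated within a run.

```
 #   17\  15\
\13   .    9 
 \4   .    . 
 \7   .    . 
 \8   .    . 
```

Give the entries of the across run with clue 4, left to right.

4 in 2 cells must be {1,3}.
R1C1 = 13 − 9 = 4 completes the 13 across.
Nothing is forced directly, so branch on R3C2, whose candidates are 1 or 2 or 3. If R3C2 = 1: that forces R2C2 = 3, R3C1 = 6, R4C2 = 2, after which R2C1 would have to be in {1} for the 4 across but in {2,5} for the 17 down — contradiction. If R3C2 = 3: that forces R2C2 = 1, after which R3C1 would have to be in {4} for the 7 across but in {1,2,3,5,6,7,8,9} for the 17 down — contradiction. So R3C2 = 2.
R3C1 = 7 − 2 = 5 completes the 7 across.
R2C1 = 1: the only remaining digit allowed by both the 4 across and the 17 down.
R2C2 = 4 − 1 = 3 completes the 4 across.
R4C1 = 17 − 10 = 7 completes the 17 down.
R4C2 = 8 − 7 = 1 completes the 8 across.

1 3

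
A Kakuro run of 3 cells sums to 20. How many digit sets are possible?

4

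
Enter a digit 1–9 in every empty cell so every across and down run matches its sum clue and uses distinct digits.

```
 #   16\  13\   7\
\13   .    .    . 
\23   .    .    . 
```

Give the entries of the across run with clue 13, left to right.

7 5 1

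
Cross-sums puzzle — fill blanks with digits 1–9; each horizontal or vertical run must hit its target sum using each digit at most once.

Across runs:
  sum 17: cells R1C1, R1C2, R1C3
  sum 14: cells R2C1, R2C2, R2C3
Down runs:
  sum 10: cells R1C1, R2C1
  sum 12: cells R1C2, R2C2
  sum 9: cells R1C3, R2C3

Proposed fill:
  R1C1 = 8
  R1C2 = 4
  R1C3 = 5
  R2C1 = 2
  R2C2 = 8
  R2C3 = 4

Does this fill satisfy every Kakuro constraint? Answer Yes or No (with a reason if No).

Across: 8+4+5=17; 2+8+4=14. Down: 8+2=10; 4+8=12; 5+4=9. No digit repeats within any run.

Yes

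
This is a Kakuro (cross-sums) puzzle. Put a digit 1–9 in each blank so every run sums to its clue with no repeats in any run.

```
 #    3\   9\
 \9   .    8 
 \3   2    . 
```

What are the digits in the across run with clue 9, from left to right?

1, 8

3 in 2 cells must be {1,2}.
R1C1 = 9 − 8 = 1 completes the 9 across.
R2C2 = 3 − 2 = 1 completes the 3 across.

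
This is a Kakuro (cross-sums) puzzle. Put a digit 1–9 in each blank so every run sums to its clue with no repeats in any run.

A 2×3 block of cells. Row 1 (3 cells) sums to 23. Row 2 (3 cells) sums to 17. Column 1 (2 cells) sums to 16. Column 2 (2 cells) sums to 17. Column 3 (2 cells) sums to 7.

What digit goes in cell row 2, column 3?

23 in 3 cells must be {6,8,9}; 16 in 2 cells must be {7,9}; 17 in 2 cells must be {8,9}.
The 23 across and the 16 down share only 9, so (1,1) = 9.
Given what's placed, (1,2) must be 8 to fit the 23 across and 17 down.
(1,3) = 23 − 17 = 6 completes the 23 across.
(2,1) = 16 − 9 = 7 completes the 16 down.
(2,2) = 17 − 8 = 9 completes the 17 down.
(2,3) = 17 − 16 = 1 completes the 17 across.

1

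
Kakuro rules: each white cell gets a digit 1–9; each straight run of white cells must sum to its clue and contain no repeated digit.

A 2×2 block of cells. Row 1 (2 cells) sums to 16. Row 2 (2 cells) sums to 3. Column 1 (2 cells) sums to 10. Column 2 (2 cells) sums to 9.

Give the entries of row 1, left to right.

16 in 2 cells must be {7,9}; 3 in 2 cells must be {1,2}.
The 16 across and the 9 down share only 7, so (1,2) = 7.
(2,2) = 9 − 7 = 2 completes the 9 down.
(1,1) = 16 − 7 = 9 completes the 16 across.
(2,1) = 3 − 2 = 1 completes the 3 across.

9, 7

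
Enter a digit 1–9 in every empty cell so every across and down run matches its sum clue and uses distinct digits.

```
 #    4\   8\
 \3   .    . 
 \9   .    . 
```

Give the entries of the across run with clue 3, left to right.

1, 2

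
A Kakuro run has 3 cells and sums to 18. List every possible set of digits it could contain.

3 distinct digits from 1–9 sum between 6 and 24.

{1,8,9}; {2,7,9}; {3,6,9}; {3,7,8}; {4,5,9}; {4,6,8}; {5,6,7}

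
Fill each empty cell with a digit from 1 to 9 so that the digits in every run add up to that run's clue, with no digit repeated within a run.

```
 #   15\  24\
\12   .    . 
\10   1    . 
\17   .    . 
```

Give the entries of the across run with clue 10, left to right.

1 9

17 in 2 cells must be {8,9}; 24 in 3 cells must be {7,8,9}.
R2C2 = 10 − 1 = 9 completes the 10 across.
R3C2 = 8: the only remaining digit allowed by both the 17 across and the 24 down.
R1C2 = 24 − 17 = 7 completes the 24 down.
R3C1 = 17 − 8 = 9 completes the 17 across.
R1C1 = 12 − 7 = 5 completes the 12 across.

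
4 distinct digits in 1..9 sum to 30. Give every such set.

4 distinct digits from 1–9 sum between 10 and 30.
Only one set works: {6,7,8,9}.

{6,7,8,9}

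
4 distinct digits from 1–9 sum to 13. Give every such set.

4 distinct digits from 1–9 sum between 10 and 30.

{1,2,3,7}; {1,2,4,6}; {1,3,4,5}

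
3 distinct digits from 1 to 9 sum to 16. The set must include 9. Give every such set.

3 distinct digits from 1–9 sum between 6 and 24.
Keeping only sets containing 9.

{1,6,9}; {2,5,9}; {3,4,9}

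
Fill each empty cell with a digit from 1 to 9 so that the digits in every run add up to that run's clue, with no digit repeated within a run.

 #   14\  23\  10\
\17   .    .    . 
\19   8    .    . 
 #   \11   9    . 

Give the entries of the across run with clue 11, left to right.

9 2

23 in 3 cells must be {6,8,9}.
R1C1 = 14 − 8 = 6 completes the 14 down.
Given what's placed, R1C2 must be 8 to fit the 17 across and 23 down.
R1C3 = 17 − 14 = 3 completes the 17 across.
R2C2 = 23 − 17 = 6 completes the 23 down.
R2C3 = 19 − 14 = 5 completes the 19 across.
R3C3 = 11 − 9 = 2 completes the 11 across.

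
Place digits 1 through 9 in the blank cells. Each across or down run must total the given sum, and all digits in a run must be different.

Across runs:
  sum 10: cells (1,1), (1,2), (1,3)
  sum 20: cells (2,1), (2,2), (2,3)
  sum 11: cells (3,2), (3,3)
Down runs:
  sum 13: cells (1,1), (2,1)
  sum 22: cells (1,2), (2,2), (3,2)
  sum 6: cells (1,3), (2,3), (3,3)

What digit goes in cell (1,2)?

6 in 3 cells must be {1,2,3}.
Only 3 fits (2,3) under both its across sum 20 and down sum 6.
Given what's placed, (3,3) must be 2 to fit the 11 across and 6 down.
(1,3) = 6 − 5 = 1 completes the 6 down.
(3,2) = 11 − 2 = 9 completes the 11 across.
(2,2) = 8: the only remaining digit allowed by both the 20 across and the 22 down.
(1,2) = 22 − 17 = 5 completes the 22 down.

5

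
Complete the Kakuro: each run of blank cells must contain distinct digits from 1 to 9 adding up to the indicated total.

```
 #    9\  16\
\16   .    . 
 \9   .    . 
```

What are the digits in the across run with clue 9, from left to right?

2 7

16 in 2 cells must be {7,9}.
The 16 across and the 9 down share only 7, so R1C1 = 7.
R1C2 = 16 − 7 = 9 completes the 16 across.
R2C1 = 9 − 7 = 2 completes the 9 down.
R2C2 = 9 − 2 = 7 completes the 9 across.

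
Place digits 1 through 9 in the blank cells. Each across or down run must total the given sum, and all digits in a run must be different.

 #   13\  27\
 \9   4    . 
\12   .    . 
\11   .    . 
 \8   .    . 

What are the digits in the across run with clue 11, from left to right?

5 6

R1C2 = 9 − 4 = 5 completes the 9 across.
No cell is forced outright now. R4C2 can only be 6 or 7 (the digits allowed by both its 8 across and its 27 down). If R4C2 = 6: that forces R4C1 = 2, after which R2C1 would have to be in {3,4,5,7,8,9} for the 12 across but in {1,6} for the 13 down — contradiction. So R4C2 = 7.
Given what's placed, R2C2 must be 9 to fit the 12 across and 27 down.
R3C2 = 27 − 21 = 6 completes the 27 down.
R4C1 = 8 − 7 = 1 completes the 8 across.
R2C1 = 12 − 9 = 3 completes the 12 across.
R3C1 = 11 − 6 = 5 completes the 11 across.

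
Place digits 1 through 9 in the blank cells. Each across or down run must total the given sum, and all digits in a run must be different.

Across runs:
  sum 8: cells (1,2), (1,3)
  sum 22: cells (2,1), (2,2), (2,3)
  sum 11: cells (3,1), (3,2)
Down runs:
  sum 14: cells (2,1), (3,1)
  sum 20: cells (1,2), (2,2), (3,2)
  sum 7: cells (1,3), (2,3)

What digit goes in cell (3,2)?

Nothing is forced directly, so branch on (2,3), whose candidates are 5 or 6. If (2,3) = 6: that forces (1,3) = 1, (2,1) = 9, (2,2) = 7, (3,1) = 5, after which (3,2) would have to be in {6} for the 11 across but in {4,5,8,9} for the 20 down — contradiction. So (2,3) = 5.
(1,3) = 7 − 5 = 2 completes the 7 down.
(1,2) = 8 − 2 = 6 completes the 8 across.
(2,2) = 9: the only remaining digit allowed by both the 22 across and the 20 down.
(3,2) = 20 − 15 = 5 completes the 20 down.
(2,1) = 22 − 14 = 8 completes the 22 across.
(3,1) = 11 − 5 = 6 completes the 11 across.

5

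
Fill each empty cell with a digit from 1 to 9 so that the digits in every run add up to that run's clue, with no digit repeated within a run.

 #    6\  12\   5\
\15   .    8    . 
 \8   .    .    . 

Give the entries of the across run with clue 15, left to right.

5 8 2

R2C2 = 12 − 8 = 4 completes the 12 down.
R2C1 = 1: the only remaining digit allowed by both the 8 across and the 6 down.
R2C3 = 8 − 5 = 3 completes the 8 across.
R1C1 = 6 − 1 = 5 completes the 6 down.
R1C3 = 15 − 13 = 2 completes the 15 across.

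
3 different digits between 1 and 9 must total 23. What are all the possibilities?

{6,8,9}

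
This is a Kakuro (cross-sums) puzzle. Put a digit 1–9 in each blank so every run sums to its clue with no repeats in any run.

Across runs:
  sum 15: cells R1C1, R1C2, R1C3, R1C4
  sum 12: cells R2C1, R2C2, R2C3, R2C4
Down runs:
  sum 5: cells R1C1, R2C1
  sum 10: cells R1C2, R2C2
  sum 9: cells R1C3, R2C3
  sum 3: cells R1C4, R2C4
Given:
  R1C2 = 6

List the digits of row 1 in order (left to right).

3 in 2 cells must be {1,2}.
R2C2 = 10 − 6 = 4 completes the 10 down.
No cell is forced outright now. R2C1 can only be 1 or 2 (the digits allowed by both its 12 across and its 5 down). If R2C1 = 1: that forces R1C1 = 4, R1C4 = 2, after which R2C4 would have to be in {2,5} for the 12 across but in {1} for the 3 down — contradiction. So R2C1 = 2.
R1C1 = 5 − 2 = 3 completes the 5 down.
R2C4 = 1: the only remaining digit allowed by both the 12 across and the 3 down.
R1C4 = 3 − 1 = 2 completes the 3 down.
R2C3 = 12 − 7 = 5 completes the 12 across.
R1C3 = 15 − 11 = 4 completes the 15 across.

3 6 4 2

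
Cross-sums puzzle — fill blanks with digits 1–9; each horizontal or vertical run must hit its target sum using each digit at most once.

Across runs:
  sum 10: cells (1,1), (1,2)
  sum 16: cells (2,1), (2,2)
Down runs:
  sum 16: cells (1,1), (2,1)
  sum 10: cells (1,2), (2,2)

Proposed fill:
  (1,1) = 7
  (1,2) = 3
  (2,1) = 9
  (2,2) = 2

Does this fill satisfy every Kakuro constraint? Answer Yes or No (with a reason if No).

No — the down run (1,2)–(2,2) sums to 5, not 10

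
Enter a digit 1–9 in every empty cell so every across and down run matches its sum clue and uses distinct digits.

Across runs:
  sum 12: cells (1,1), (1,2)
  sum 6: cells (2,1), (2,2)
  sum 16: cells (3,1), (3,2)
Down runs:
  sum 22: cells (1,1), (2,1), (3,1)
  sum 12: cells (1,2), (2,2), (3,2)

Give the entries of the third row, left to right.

16 in 2 cells must be {7,9}.
The 6 across and the 22 down share only 5, so (2,1) = 5.
(2,2) = 6 − 5 = 1 completes the 6 across.
Given what's placed, (3,1) must be 9 to fit the 16 across and 22 down.
(3,2) = 16 − 9 = 7 completes the 16 across.
(1,1) = 22 − 14 = 8 completes the 22 down.
(1,2) = 12 − 8 = 4 completes the 12 across.

9, 7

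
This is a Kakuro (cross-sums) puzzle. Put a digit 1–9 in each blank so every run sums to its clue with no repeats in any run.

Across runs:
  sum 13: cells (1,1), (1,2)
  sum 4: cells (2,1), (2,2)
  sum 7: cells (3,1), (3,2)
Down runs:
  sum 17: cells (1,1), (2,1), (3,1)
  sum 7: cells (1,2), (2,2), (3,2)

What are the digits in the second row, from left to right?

3 1

4 in 2 cells must be {1,3}; 7 in 3 cells must be {1,2,4}.
The 13 across and the 7 down share only 4, so (1,2) = 4.
Given what's placed, (2,2) must be 1 to fit the 4 across and 7 down.
(3,2) = 7 − 5 = 2 completes the 7 down.
(1,1) = 13 − 4 = 9 completes the 13 across.
(2,1) = 4 − 1 = 3 completes the 4 across.
(3,1) = 7 − 2 = 5 completes the 7 across.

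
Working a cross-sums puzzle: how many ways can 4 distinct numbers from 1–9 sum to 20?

12

4 distinct digits from 1–9 sum between 10 and 30.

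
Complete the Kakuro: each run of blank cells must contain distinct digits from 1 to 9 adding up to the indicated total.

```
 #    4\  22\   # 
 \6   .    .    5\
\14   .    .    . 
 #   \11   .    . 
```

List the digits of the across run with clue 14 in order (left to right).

3 9 2

4 in 2 cells must be {1,3}.
The 6 across and the 4 down share only 1, so R1C1 = 1.
R1C2 = 6 − 1 = 5 completes the 6 across.
R2C1 = 4 − 1 = 3 completes the 4 down.
R2C2 = 9: the only remaining digit allowed by both the 14 across and the 22 down.
R2C3 = 14 − 12 = 2 completes the 14 across.
R3C2 = 22 − 14 = 8 completes the 22 down.
R3C3 = 11 − 8 = 3 completes the 11 across.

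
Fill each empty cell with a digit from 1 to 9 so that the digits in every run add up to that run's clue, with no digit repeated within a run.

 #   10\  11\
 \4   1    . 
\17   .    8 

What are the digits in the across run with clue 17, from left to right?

9 8

4 in 2 cells must be {1,3}; 17 in 2 cells must be {8,9}.
R1C2 = 4 − 1 = 3 completes the 4 across.
R2C1 = 17 − 8 = 9 completes the 17 across.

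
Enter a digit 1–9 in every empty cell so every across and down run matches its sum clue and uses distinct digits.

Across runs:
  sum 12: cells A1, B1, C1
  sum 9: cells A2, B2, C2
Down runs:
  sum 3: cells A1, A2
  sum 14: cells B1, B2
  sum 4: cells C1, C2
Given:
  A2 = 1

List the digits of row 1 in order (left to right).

2 9 1

3 in 2 cells must be {1,2}; 4 in 2 cells must be {1,3}.
A1 = 3 − 1 = 2 completes the 3 down.
C2 = 3: the only remaining digit allowed by both the 9 across and the 4 down.
C1 = 4 − 3 = 1 completes the 4 down.
B2 = 9 − 4 = 5 completes the 9 across.
B1 = 12 − 3 = 9 completes the 12 across.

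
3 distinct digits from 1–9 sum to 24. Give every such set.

3 distinct digits from 1–9 sum between 6 and 24.
Only one set works: {7,8,9}.

{7,8,9}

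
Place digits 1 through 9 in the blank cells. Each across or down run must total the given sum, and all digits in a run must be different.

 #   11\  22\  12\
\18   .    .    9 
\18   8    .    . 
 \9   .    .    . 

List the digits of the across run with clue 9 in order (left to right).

R2C3 = 1: the only remaining digit allowed by both the 18 across and the 12 down.
R3C3 = 12 − 10 = 2 completes the 12 down.
R2C2 = 18 − 9 = 9 completes the 18 across.
R3C1 = 1: the only remaining digit allowed by both the 9 across and the 11 down.
R3C2 = 9 − 3 = 6 completes the 9 across.
R1C1 = 11 − 9 = 2 completes the 11 down.
R1C2 = 18 − 11 = 7 completes the 18 across.

1 6 2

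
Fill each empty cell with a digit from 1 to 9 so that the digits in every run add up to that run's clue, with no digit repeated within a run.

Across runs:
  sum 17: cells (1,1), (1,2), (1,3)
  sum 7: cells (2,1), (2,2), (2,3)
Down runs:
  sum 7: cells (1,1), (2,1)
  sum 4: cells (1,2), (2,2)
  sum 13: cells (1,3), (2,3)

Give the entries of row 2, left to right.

2 1 4

7 in 3 cells must be {1,2,4}; 4 in 2 cells must be {1,3}.
The 7 across and the 4 down share only 1, so (2,2) = 1.
Given what's placed, (2,3) must be 4 to fit the 7 across and 13 down.
(1,2) = 4 − 1 = 3 completes the 4 down.
(1,3) = 13 − 4 = 9 completes the 13 down.
(2,1) = 7 − 5 = 2 completes the 7 across.
(1,1) = 17 − 12 = 5 completes the 17 across.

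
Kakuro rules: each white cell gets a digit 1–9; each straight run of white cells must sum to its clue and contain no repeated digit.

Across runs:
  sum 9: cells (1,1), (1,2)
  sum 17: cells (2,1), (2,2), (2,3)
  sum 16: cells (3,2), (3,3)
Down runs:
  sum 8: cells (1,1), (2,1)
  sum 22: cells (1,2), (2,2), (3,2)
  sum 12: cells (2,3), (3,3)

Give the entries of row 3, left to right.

16 in 2 cells must be {7,9}.
Nothing is forced directly, so branch on (3,2), whose candidates are 7 or 9. If (3,2) = 9: that forces (3,3) = 7, (2,3) = 5, (2,1) = 3, after which (2,2) would have to be in {9} for the 17 across but in {5,6,7,8} for the 22 down — contradiction. So (3,2) = 7.
(1,2) = 6: the only remaining digit allowed by both the 9 across and the 22 down.
(2,2) = 22 − 13 = 9 completes the 22 down.
(3,3) = 16 − 7 = 9 completes the 16 across.
(1,1) = 9 − 6 = 3 completes the 9 across.
(2,1) = 8 − 3 = 5 completes the 8 down.
(2,3) = 17 − 14 = 3 completes the 17 across.

7, 9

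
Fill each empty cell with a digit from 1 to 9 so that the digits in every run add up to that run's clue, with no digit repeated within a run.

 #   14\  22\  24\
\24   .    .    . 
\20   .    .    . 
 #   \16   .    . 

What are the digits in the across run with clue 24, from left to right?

9 7 8

24 in 3 cells must be {7,8,9}; 16 in 2 cells must be {7,9}.
Nothing is forced directly, so branch on R1C1, whose candidates are 8 or 9. If R1C1 = 8: that forces R2C1 = 6, R2C3 = 9, R3C3 = 7, after which R1C3 would have to be in {7,9} for the 24 across but in {8} for the 24 down — contradiction. So R1C1 = 9.
R2C1 = 14 − 9 = 5 completes the 14 down.
Nothing is forced directly, so branch on R3C2, whose candidates are 7 or 9. If R3C2 = 7: then R1C2 would have to be in {7,8} for the 24 across but in {6,9} for the 22 down — contradiction. So R3C2 = 9.
R3C3 = 16 − 9 = 7 completes the 16 across.
R1C3 = 8: the only remaining digit allowed by both the 24 across and the 24 down.
R2C3 = 24 − 15 = 9 completes the 24 down.
R1C2 = 24 − 17 = 7 completes the 24 across.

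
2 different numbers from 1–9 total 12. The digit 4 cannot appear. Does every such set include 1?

No

Counterexample: {3,9} sums to 12 under that restriction without using 1.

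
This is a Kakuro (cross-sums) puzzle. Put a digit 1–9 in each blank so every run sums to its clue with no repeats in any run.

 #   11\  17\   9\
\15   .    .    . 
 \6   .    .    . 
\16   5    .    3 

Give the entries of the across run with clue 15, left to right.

6 in 3 cells must be {1,2,3}.
R2C1 = 2: the only remaining digit allowed by both the 6 across and the 11 down.
Given what's placed, R2C3 must be 1 to fit the 6 across and 9 down.
R3C2 = 16 − 8 = 8 completes the 16 across.
R1C1 = 11 − 7 = 4 completes the 11 down.
R1C3 = 9 − 4 = 5 completes the 9 down.
R2C2 = 6 − 3 = 3 completes the 6 across.
R1C2 = 15 − 9 = 6 completes the 15 across.

4 6 5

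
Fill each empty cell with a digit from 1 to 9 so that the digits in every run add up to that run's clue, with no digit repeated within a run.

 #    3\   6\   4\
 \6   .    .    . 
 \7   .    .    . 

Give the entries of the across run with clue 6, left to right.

6 in 3 cells must be {1,2,3}; 7 in 3 cells must be {1,2,4}; 3 in 2 cells must be {1,2}.
The 7 across and the 4 down share only 1, so R2C3 = 1.
R1C3 = 4 − 1 = 3 completes the 4 down.
Given what's placed, R2C1 must be 2 to fit the 7 across and 3 down.
R2C2 = 7 − 3 = 4 completes the 7 across.
R1C1 = 3 − 2 = 1 completes the 3 down.
R1C2 = 6 − 4 = 2 completes the 6 across.

1, 2, 3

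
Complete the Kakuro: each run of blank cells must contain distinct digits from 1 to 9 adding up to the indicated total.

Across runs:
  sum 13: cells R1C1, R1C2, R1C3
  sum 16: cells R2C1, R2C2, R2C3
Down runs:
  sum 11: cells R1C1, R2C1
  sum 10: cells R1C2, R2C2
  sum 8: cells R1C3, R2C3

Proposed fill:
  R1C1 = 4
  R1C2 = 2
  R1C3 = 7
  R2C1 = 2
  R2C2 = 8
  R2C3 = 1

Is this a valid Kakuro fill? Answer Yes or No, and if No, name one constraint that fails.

No — the across run R2C1–R2C3 sums to 11, not 16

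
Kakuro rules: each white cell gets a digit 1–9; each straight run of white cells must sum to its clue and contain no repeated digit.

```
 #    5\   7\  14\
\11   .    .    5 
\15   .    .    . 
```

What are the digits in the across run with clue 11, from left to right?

4, 2, 5

R2C3 = 14 − 5 = 9 completes the 14 down.
Nothing is forced directly, so branch on R1C1, whose candidates are 2 or 4. If R1C1 = 2: that forces R1C2 = 4, after which R2C1 would have to be in {1,2,4,5} for the 15 across but in {3} for the 5 down — contradiction. So R1C1 = 4.
R1C2 = 11 − 9 = 2 completes the 11 across.
R2C1 = 5 − 4 = 1 completes the 5 down.
R2C2 = 15 − 10 = 5 completes the 15 across.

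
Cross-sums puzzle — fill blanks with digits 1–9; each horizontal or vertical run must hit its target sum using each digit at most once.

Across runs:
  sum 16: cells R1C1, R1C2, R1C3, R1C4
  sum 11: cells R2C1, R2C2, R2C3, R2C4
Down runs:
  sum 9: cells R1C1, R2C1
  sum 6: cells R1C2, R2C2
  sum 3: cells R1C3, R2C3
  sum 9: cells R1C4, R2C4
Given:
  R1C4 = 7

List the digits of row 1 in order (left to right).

6, 1, 2, 7

11 in 4 cells must be {1,2,3,5}; 3 in 2 cells must be {1,2}.
R2C4 = 9 − 7 = 2 completes the 9 down.
Given what's placed, R2C3 must be 1 to fit the 11 across and 3 down.
R1C3 = 3 − 1 = 2 completes the 3 down.
Given what's placed, R2C2 must be 5 to fit the 11 across and 6 down.
R1C2 = 6 − 5 = 1 completes the 6 down.
R2C1 = 11 − 8 = 3 completes the 11 across.
R1C1 = 16 − 10 = 6 completes the 16 across.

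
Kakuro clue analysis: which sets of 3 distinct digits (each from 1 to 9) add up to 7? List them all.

3 distinct digits from 1–9 sum between 6 and 24.
Only one set works: {1,2,4}.

{1,2,4}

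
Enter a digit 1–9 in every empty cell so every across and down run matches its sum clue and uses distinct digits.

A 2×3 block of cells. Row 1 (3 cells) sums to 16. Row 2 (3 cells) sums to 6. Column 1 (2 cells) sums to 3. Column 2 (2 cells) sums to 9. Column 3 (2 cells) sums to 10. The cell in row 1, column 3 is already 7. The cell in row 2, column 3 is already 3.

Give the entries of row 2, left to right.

6 in 3 cells must be {1,2,3}; 3 in 2 cells must be {1,2}.
(1,1) = 1: the only remaining digit allowed by both the 16 across and the 3 down.
(1,2) = 16 − 8 = 8 completes the 16 across.
(2,1) = 3 − 1 = 2 completes the 3 down.
(2,2) = 6 − 5 = 1 completes the 6 across.

2 1 3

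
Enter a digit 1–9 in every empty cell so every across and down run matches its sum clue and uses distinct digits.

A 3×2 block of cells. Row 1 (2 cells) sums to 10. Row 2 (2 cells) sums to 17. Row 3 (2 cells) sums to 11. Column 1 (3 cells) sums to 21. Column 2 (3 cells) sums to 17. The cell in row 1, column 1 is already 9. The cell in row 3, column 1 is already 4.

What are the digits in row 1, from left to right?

9, 1

17 in 2 cells must be {8,9}.
(1,2) = 10 − 9 = 1 completes the 10 across.
(2,1) = 21 − 13 = 8 completes the 21 down.
(2,2) = 17 − 8 = 9 completes the 17 across.
(3,2) = 11 − 4 = 7 completes the 11 across.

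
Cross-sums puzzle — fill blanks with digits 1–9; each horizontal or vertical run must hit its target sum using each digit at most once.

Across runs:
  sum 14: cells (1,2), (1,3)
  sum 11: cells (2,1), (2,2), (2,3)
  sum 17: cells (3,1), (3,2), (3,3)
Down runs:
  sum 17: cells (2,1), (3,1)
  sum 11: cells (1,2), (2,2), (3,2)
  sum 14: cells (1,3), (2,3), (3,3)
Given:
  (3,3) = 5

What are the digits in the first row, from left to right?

6, 8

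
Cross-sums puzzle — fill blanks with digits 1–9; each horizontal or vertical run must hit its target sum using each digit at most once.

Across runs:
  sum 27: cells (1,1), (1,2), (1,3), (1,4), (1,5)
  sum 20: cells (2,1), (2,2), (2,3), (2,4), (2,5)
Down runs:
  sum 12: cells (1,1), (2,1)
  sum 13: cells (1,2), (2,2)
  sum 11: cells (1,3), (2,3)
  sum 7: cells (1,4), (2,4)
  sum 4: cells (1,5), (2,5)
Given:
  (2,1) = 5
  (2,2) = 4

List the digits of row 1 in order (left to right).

7, 9, 4, 6, 1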